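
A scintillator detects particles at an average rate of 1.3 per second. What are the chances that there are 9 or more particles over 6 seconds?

Over the interval, μ = 1.3 × 6 = 7.8 (6 seconds).
P(N ≥ 9) = 1 − P(N ≤ 8) = 1 − Σ_{j=0}^{8} e^(−μ) μ^j/j! ≈ 0.3796.

0.3796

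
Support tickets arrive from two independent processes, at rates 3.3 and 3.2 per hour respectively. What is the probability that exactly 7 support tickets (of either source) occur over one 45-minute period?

Independent Poisson processes superpose: combined rate λ = 3.3 + 3.2 = 6.5 per hour.
Over the interval, μ = 6.5 × 0.75 = 4.875 (a 45-minute period = 0.75 hours).
P(N = 7) = e^(−4.875) · 4.875^7/7! ≈ 0.0991.

0.0991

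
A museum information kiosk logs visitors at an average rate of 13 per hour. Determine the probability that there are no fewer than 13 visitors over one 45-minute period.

0.1854

Over the interval, μ = 13 × 0.75 = 9.75 (a 45-minute period = 0.75 hours).
P(N ≥ 13) = 1 − P(N ≤ 12) = 1 − Σ_{j=0}^{12} e^(−μ) μ^j/j! ≈ 0.1854.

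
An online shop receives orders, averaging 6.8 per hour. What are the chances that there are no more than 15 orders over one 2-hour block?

Over the interval, μ = 6.8 × 2 = 13.6 (a 2-hour block = 2 hours).
P(N ≤ 15) = Σ_{j=0}^{15} e^(−μ) μ^j/j! ≈ 0.7083.

0.7083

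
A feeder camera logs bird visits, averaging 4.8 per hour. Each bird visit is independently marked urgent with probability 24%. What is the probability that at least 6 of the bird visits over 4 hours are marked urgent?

Thinning: the bird visits that are marked urgent themselves form a Poisson process with rate 0.24 × 4.8 = 1.152 per hour.
Over the interval, μ = 1.152 × 4 = 4.608 (4 hours).
P(N ≥ 6) = 1 − P(N ≤ 5) ≈ 0.3156.

0.3156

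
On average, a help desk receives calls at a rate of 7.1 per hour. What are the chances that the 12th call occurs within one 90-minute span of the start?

Over the interval, μ = 7.1 × 1.5 = 10.65 (a 90-minute span = 1.5 hours).
The 12th arrival falls in the interval iff at least 12 events occur there: P(S_12 ≤ t) = P(N ≥ 12) = 1 − P(N ≤ 11) ≈ 0.3790.

0.3790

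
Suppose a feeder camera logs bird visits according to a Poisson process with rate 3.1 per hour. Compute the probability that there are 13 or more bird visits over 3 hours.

0.1471

Over the interval, μ = 3.1 × 3 = 9.3 (3 hours).
P(N ≥ 13) = 1 − P(N ≤ 12) = 1 − Σ_{j=0}^{12} e^(−μ) μ^j/j! ≈ 0.1471.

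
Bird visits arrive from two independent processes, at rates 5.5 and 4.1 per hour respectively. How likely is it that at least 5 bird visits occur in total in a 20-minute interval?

0.2194

Independent Poisson processes superpose: combined rate λ = 5.5 + 4.1 = 9.6 per hour.
Over the interval, μ = 9.6 × 1/3 = 3.2 (a 20-minute interval = 1/3 hours).
P(N ≥ 5) = 1 − P(N ≤ 4) ≈ 0.2194.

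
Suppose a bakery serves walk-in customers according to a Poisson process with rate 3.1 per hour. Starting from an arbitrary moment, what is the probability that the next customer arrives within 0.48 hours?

0.7742

Inter-arrival times are exponential with rate λ = 3.1 per hour.
P(T ≤ 0.48) = 1 − e^(−λt) = 1 − e^(−3.1 × 0.48) = 1 − e^(−1.488) ≈ 0.7742.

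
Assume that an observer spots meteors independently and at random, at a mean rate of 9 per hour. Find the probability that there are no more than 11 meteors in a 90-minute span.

Over the interval, μ = 9 × 1.5 = 13.5 (a 90-minute span = 1.5 hours).
P(N ≤ 11) = Σ_{j=0}^{11} e^(−μ) μ^j/j! ≈ 0.3045.

0.3045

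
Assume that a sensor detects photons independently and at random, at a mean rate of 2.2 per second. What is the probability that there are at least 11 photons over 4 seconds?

Over the interval, μ = 2.2 × 4 = 8.8 (4 seconds).
P(N ≥ 11) = 1 − P(N ≤ 10) = 1 − Σ_{j=0}^{10} e^(−μ) μ^j/j! ≈ 0.2706.

0.2706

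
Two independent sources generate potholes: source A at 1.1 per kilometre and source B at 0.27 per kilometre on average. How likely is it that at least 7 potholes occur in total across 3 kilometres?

0.1224

Independent Poisson processes superpose: combined rate λ = 1.1 + 0.27 = 1.37 per kilometre.
Over the interval, μ = 1.37 × 3 = 4.11 (3 kilometres).
P(N ≥ 7) = 1 − P(N ≤ 6) ≈ 0.1224.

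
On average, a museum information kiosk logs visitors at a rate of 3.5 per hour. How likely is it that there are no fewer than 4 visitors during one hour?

0.4634

With mean μ = 3.5 per hour,
P(N ≥ 4) = 1 − P(N ≤ 3) = 1 − Σ_{j=0}^{3} e^(−μ) μ^j/j! ≈ 0.4634.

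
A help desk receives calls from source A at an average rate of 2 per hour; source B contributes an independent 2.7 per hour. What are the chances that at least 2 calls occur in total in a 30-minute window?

0.6805

Independent Poisson processes superpose: combined rate λ = 2 + 2.7 = 4.7 per hour.
Over the interval, μ = 4.7 × 0.5 = 2.35 (a 30-minute window = 0.5 hours).
P(N ≥ 2) = 1 − P(N ≤ 1) ≈ 0.6805.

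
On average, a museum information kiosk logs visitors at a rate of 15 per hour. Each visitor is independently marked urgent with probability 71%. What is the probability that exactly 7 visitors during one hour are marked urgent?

0.0731

Thinning: the visitors that are marked urgent themselves form a Poisson process with rate 0.71 × 15 = 10.65 per hour.
So μ = 10.65.
P(N = 7) = e^(−10.65) · 10.65^7/7! ≈ 0.0731.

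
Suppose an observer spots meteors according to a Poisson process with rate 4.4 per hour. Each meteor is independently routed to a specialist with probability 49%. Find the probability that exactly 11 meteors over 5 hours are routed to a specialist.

0.1191

Thinning: the meteors that are routed to a specialist themselves form a Poisson process with rate 0.49 × 4.4 = 2.156 per hour.
Over the interval, μ = 2.156 × 5 = 10.78 (5 hours).
P(N = 11) = e^(−10.78) · 10.78^11/11! ≈ 0.1191.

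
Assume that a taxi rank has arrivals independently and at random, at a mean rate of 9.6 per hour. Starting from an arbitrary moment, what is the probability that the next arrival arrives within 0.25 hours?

Inter-arrival times are exponential with rate λ = 9.6 per hour.
P(T ≤ 0.25) = 1 − e^(−λt) = 1 − e^(−9.6 × 0.25) = 1 − e^(−2.4) ≈ 0.9093.

0.9093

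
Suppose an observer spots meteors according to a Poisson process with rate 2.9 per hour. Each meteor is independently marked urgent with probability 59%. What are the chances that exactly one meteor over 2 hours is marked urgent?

Thinning: the meteors that are marked urgent themselves form a Poisson process with rate 0.59 × 2.9 = 1.711 per hour.
Over the interval, μ = 1.711 × 2 = 3.422 (2 hours).
P(N = 1) = e^(−3.422) · 3.422^1/1! ≈ 0.1117.

0.1117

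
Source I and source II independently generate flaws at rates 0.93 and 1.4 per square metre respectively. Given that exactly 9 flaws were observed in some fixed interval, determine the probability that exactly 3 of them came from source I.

Given the total, each event is independently from source I with probability p = λ_I/(λ_I+λ_II) = 0.93/2.33 ≈ 0.3991.
So K ~ Binomial(9, 0.93/2.33): P(K = 3) = C(9,3) · (0.93/2.33)^3 · (1.4/2.33)^6 ≈ 0.2514.

0.2514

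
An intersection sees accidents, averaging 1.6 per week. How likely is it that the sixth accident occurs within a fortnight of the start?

Over the interval, μ = 1.6 × 2 = 3.2 (a fortnight = 2 weeks).
The sixth arrival falls in the interval iff at least 6 events occur there: P(S_6 ≤ t) = P(N ≥ 6) = 1 − P(N ≤ 5) ≈ 0.1054.

0.1054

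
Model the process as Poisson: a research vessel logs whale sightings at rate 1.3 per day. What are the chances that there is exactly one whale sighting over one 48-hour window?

Over the interval, μ = 1.3 × 2 = 2.6 (a 48-hour window = 2 days).
P(N = 1) = e^(−μ) μ^1/1! = e^(−2.6) · 2.6^1/1 ≈ 0.1931.

0.1931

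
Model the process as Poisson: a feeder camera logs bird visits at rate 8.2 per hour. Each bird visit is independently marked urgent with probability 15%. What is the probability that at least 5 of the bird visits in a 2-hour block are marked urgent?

0.1035

Thinning: the bird visits that are marked urgent themselves form a Poisson process with rate 0.15 × 8.2 = 1.23 per hour.
Over the interval, μ = 1.23 × 2 = 2.46 (a 2-hour block = 2 hours).
P(N ≥ 5) = 1 − P(N ≤ 4) ≈ 0.1035.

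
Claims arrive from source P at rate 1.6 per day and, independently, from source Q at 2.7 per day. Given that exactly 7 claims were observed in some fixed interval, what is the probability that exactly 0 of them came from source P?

0.0385

Given the total, each event is independently from source P with probability p = λ_P/(λ_P+λ_Q) = 1.6/4.3 ≈ 0.3721.
So K ~ Binomial(7, 1.6/4.3): P(K = 0) = C(7,0) · (1.6/4.3)^0 · (2.7/4.3)^7 ≈ 0.0385.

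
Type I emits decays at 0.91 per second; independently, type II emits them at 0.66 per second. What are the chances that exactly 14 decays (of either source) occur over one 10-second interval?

Independent Poisson processes superpose: combined rate λ = 0.91 + 0.66 = 1.57 per second.
Over the interval, μ = 1.57 × 10 = 15.7 (a 10-second interval = 10 seconds).
P(N = 14) = e^(−15.7) · 15.7^14/14! ≈ 0.0963.

0.0963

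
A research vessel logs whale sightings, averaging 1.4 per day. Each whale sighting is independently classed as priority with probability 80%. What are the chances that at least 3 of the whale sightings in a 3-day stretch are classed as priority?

0.6525

Thinning: the whale sightings that are classed as priority themselves form a Poisson process with rate 0.8 × 1.4 = 1.12 per day.
Over the interval, μ = 1.12 × 3 = 3.36 (a 3-day stretch = 3 days).
P(N ≥ 3) = 1 − P(N ≤ 2) ≈ 0.6525.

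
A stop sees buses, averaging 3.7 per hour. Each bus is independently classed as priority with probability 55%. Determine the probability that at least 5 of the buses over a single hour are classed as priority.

Thinning: the buses that are classed as priority themselves form a Poisson process with rate 0.55 × 3.7 = 2.035 per hour.
So μ = 2.035.
P(N ≥ 5) = 1 − P(N ≤ 4) ≈ 0.0559.

0.0559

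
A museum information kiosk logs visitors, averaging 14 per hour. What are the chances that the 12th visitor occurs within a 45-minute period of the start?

0.3613

Over the interval, μ = 14 × 0.75 = 10.5 (a 45-minute period = 0.75 hours).
The 12th arrival falls in the interval iff at least 12 events occur there: P(S_12 ≤ t) = P(N ≥ 12) = 1 − P(N ≤ 11) ≈ 0.3613.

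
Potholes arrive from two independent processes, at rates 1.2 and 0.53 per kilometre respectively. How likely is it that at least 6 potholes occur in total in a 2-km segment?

Independent Poisson processes superpose: combined rate λ = 1.2 + 0.53 = 1.73 per kilometre.
Over the interval, μ = 1.73 × 2 = 3.46 (a 2-km segment = 2 kilometres).
P(N ≥ 6) = 1 − P(N ≤ 5) ≈ 0.1371.

0.1371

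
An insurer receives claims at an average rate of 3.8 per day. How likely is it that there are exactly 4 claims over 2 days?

0.0696

Over the interval, μ = 3.8 × 2 = 7.6 (2 days).
P(N = 4) = e^(−μ) μ^4/4! = e^(−7.6) · 7.6^4/24 ≈ 0.0696.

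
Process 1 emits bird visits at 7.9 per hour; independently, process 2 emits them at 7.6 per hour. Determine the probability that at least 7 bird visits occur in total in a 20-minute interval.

Independent Poisson processes superpose: combined rate λ = 7.9 + 7.6 = 15.5 per hour.
Over the interval, μ = 15.5 × 1/3 ≈ 5.16667 (a 20-minute interval = 1/3 hours).
P(N ≥ 7) = 1 − P(N ≤ 6) ≈ 0.2626.

0.2626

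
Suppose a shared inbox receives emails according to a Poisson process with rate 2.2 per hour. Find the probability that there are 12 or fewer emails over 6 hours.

Over the interval, μ = 2.2 × 6 = 13.2 (6 hours).
P(N ≤ 12) = Σ_{j=0}^{12} e^(−μ) μ^j/j! ≈ 0.4413.

0.4413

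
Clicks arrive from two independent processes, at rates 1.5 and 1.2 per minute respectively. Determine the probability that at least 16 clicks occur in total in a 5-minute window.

Independent Poisson processes superpose: combined rate λ = 1.5 + 1.2 = 2.7 per minute.
Over the interval, μ = 2.7 × 5 = 13.5 (a 5-minute window = 5 minutes).
P(N ≥ 16) = 1 − P(N ≤ 15) ≈ 0.2822.

0.2822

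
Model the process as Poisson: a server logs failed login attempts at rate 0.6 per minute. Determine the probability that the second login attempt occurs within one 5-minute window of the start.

0.8009

Over the interval, μ = 0.6 × 5 = 3 (a 5-minute window = 5 minutes).
The second arrival falls in the interval iff at least 2 events occur there: P(S_2 ≤ t) = P(N ≥ 2) = 1 − P(N ≤ 1) ≈ 0.8009.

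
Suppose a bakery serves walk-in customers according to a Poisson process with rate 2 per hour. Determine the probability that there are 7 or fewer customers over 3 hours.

0.7440

Over the interval, μ = 2 × 3 = 6 (3 hours).
P(N ≤ 7) = Σ_{j=0}^{7} e^(−μ) μ^j/j! ≈ 0.7440.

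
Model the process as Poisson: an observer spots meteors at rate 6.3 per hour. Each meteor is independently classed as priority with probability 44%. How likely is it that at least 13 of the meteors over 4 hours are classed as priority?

Thinning: the meteors that are classed as priority themselves form a Poisson process with rate 0.44 × 6.3 = 2.772 per hour.
Over the interval, μ = 2.772 × 4 = 11.088 (4 hours).
P(N ≥ 13) = 1 − P(N ≤ 12) ≈ 0.3210.

0.3210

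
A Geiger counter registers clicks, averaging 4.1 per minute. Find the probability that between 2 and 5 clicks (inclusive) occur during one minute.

0.6848

With mean μ = 4.1 per minute,
P(2 ≤ N ≤ 5) = Σ_{j=2}^{5} e^(−4.1) · 4.1^j/j! ≈ 0.6848.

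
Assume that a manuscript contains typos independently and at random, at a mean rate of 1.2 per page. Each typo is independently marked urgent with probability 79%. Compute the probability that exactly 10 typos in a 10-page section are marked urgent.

0.1234

Thinning: the typos that are marked urgent themselves form a Poisson process with rate 0.79 × 1.2 = 0.948 per page.
Over the interval, μ = 0.948 × 10 = 9.48 (a 10-page section = 10 pages).
P(N = 10) = e^(−9.48) · 9.48^10/10! ≈ 0.1234.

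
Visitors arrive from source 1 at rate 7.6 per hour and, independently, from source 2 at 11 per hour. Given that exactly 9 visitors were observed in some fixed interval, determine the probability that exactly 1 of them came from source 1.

0.0550

Given the total, each event is independently from source 1 with probability p = λ_1/(λ_1+λ_2) = 7.6/18.6 ≈ 0.4086.
So K ~ Binomial(9, 7.6/18.6): P(K = 1) = C(9,1) · (7.6/18.6)^1 · (11/18.6)^8 ≈ 0.0550.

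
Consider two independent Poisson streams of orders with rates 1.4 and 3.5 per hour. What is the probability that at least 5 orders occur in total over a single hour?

Independent Poisson processes superpose: combined rate λ = 1.4 + 3.5 = 4.9 per hour.
So μ = 4.9.
P(N ≥ 5) = 1 − P(N ≤ 4) ≈ 0.5418.

0.5418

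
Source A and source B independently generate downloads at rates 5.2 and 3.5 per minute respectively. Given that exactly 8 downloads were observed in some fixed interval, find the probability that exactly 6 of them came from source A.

0.2066

Given the total, each event is independently from source A with probability p = λ_A/(λ_A+λ_B) = 5.2/8.7 ≈ 0.5977.
So K ~ Binomial(8, 5.2/8.7): P(K = 6) = C(8,6) · (5.2/8.7)^6 · (3.5/8.7)^2 ≈ 0.2066.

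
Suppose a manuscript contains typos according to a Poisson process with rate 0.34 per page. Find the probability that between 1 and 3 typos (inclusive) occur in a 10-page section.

Over the interval, μ = 0.34 × 10 = 3.4 (a 10-page section = 10 pages).
P(1 ≤ N ≤ 3) = Σ_{j=1}^{3} e^(−3.4) · 3.4^j/j! ≈ 0.5250.

0.5250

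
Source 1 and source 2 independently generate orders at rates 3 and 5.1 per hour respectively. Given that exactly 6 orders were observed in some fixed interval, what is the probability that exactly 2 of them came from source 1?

0.3234

Given the total, each event is independently from source 1 with probability p = λ_1/(λ_1+λ_2) = 3/8.1 ≈ 0.3704.
So K ~ Binomial(6, 3/8.1): P(K = 2) = C(6,2) · (3/8.1)^2 · (5.1/8.1)^4 ≈ 0.3234.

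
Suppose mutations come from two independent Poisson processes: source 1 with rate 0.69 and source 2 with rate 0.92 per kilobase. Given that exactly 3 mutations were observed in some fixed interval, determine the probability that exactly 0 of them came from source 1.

0.1866

Given the total, each event is independently from source 1 with probability p = λ_1/(λ_1+λ_2) = 0.69/1.61 ≈ 0.4286.
So K ~ Binomial(3, 0.69/1.61): P(K = 0) = C(3,0) · (0.69/1.61)^0 · (0.92/1.61)^3 ≈ 0.1866.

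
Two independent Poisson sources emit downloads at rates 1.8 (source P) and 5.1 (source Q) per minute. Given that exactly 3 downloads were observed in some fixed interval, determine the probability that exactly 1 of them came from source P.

Given the total, each event is independently from source P with probability p = λ_P/(λ_P+λ_Q) = 1.8/6.9 ≈ 0.2609.
So K ~ Binomial(3, 1.8/6.9): P(K = 1) = C(3,1) · (1.8/6.9)^1 · (5.1/6.9)^2 ≈ 0.4275.

0.4275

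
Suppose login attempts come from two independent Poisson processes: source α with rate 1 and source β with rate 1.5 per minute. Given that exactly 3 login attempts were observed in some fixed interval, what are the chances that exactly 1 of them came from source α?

0.4320

Given the total, each event is independently from source α with probability p = λ_α/(λ_α+λ_β) = 1/2.5 = 0.4000.
So K ~ Binomial(3, 1/2.5): P(K = 1) = C(3,1) · (1/2.5)^1 · (1.5/2.5)^2 ≈ 0.4320.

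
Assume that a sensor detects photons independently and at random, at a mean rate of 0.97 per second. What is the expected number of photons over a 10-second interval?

E[N] = λt = 0.97 × 10 = 9.7 (a 10-second interval = 10 seconds).

9.7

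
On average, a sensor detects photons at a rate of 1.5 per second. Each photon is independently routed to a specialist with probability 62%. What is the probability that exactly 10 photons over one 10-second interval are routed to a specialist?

Thinning: the photons that are routed to a specialist themselves form a Poisson process with rate 0.62 × 1.5 = 0.93 per second.
Over the interval, μ = 0.93 × 10 = 9.3 (a 10-second interval = 10 seconds).
P(N = 10) = e^(−9.3) · 9.3^10/10! ≈ 0.1219.

0.1219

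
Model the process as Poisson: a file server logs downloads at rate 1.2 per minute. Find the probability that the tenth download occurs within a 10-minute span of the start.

0.7576

Over the interval, μ = 1.2 × 10 = 12 (a 10-minute span = 10 minutes).
The tenth arrival falls in the interval iff at least 10 events occur there: P(S_10 ≤ t) = P(N ≥ 10) = 1 − P(N ≤ 9) ≈ 0.7576.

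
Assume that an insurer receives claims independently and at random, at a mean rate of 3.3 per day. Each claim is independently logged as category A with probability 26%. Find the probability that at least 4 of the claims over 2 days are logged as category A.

0.0956

Thinning: the claims that are logged as category A themselves form a Poisson process with rate 0.26 × 3.3 = 0.858 per day.
Over the interval, μ = 0.858 × 2 = 1.716 (2 days).
P(N ≥ 4) = 1 − P(N ≤ 3) ≈ 0.0956.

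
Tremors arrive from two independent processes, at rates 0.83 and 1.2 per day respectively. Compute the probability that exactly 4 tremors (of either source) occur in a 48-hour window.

Independent Poisson processes superpose: combined rate λ = 0.83 + 1.2 = 2.03 per day.
Over the interval, μ = 2.03 × 2 = 4.06 (a 48-hour window = 2 days).
P(N = 4) = e^(−4.06) · 4.06^4/4! ≈ 0.1953.

0.1953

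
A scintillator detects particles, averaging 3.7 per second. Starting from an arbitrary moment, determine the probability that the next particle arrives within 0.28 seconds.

Inter-arrival times are exponential with rate λ = 3.7 per second.
P(T ≤ 0.28) = 1 − e^(−λt) = 1 − e^(−3.7 × 0.28) = 1 − e^(−1.036) ≈ 0.6451.

0.6451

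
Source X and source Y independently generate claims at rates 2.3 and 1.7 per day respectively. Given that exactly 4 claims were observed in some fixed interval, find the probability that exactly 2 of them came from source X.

0.3583

Given the total, each event is independently from source X with probability p = λ_X/(λ_X+λ_Y) = 2.3/4 = 0.5750.
So K ~ Binomial(4, 2.3/4): P(K = 2) = C(4,2) · (2.3/4)^2 · (1.7/4)^2 ≈ 0.3583.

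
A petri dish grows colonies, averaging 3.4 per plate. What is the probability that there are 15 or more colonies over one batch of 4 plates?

Over the interval, μ = 3.4 × 4 = 13.6 (a batch of 4 plates = 4 plates).
P(N ≥ 15) = 1 − P(N ≤ 14) = 1 − Σ_{j=0}^{14} e^(−μ) μ^j/j! ≈ 0.3872.

0.3872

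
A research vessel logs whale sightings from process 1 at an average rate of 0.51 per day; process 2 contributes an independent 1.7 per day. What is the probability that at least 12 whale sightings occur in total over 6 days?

Independent Poisson processes superpose: combined rate λ = 0.51 + 1.7 = 2.21 per day.
Over the interval, μ = 2.21 × 6 = 13.26 (6 days).
P(N ≥ 12) = 1 − P(N ≤ 11) ≈ 0.6727.

0.6727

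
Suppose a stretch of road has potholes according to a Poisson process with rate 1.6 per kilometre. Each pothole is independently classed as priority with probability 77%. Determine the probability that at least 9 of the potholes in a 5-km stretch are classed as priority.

Thinning: the potholes that are classed as priority themselves form a Poisson process with rate 0.77 × 1.6 = 1.232 per kilometre.
Over the interval, μ = 1.232 × 5 = 6.16 (a 5-km stretch = 5 kilometres).
P(N ≥ 9) = 1 − P(N ≤ 8) ≈ 0.1697.

0.1697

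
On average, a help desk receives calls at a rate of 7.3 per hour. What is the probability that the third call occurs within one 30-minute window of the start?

0.7060

Over the interval, μ = 7.3 × 0.5 = 3.65 (a 30-minute window = 0.5 hours).
The third arrival falls in the interval iff at least 3 events occur there: P(S_3 ≤ t) = P(N ≥ 3) = 1 − P(N ≤ 2) ≈ 0.7060.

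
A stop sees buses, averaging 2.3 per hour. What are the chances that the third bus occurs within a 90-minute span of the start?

0.6698

Over the interval, μ = 2.3 × 1.5 = 3.45 (a 90-minute span = 1.5 hours).
The third arrival falls in the interval iff at least 3 events occur there: P(S_3 ≤ t) = P(N ≥ 3) = 1 − P(N ≤ 2) ≈ 0.6698.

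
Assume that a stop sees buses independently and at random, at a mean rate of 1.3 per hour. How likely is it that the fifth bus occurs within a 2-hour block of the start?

0.1226

Over the interval, μ = 1.3 × 2 = 2.6 (a 2-hour block = 2 hours).
The fifth arrival falls in the interval iff at least 5 events occur there: P(S_5 ≤ t) = P(N ≥ 5) = 1 − P(N ≤ 4) ≈ 0.1226.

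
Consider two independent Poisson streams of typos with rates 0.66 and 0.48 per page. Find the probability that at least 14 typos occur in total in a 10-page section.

Independent Poisson processes superpose: combined rate λ = 0.66 + 0.48 = 1.14 per page.
Over the interval, μ = 1.14 × 10 = 11.4 (a 10-page section = 10 pages).
P(N ≥ 14) = 1 − P(N ≤ 13) ≈ 0.2570.

0.2570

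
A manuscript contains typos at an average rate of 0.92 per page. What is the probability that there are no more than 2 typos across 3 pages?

0.4790

Over the interval, μ = 0.92 × 3 = 2.76 (3 pages).
P(N ≤ 2) = Σ_{j=0}^{2} e^(−μ) μ^j/j! ≈ 0.4790.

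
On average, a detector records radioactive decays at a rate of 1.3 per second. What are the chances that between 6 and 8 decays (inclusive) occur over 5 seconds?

0.4225

Over the interval, μ = 1.3 × 5 = 6.5 (5 seconds).
P(6 ≤ N ≤ 8) = Σ_{j=6}^{8} e^(−6.5) · 6.5^j/j! ≈ 0.4225.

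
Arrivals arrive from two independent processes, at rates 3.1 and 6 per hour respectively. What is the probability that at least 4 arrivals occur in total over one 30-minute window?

Independent Poisson processes superpose: combined rate λ = 3.1 + 6 = 9.1 per hour.
Over the interval, μ = 9.1 × 0.5 = 4.55 (a 30-minute window = 0.5 hours).
P(N ≥ 4) = 1 − P(N ≤ 3) ≈ 0.6661.

0.6661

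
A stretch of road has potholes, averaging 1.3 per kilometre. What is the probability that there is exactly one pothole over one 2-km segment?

Over the interval, μ = 1.3 × 2 = 2.6 (a 2-km segment = 2 kilometres).
P(N = 1) = e^(−μ) μ^1/1! = e^(−2.6) · 2.6^1/1 ≈ 0.1931.

0.1931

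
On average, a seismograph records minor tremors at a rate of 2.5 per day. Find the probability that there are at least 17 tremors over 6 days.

Over the interval, μ = 2.5 × 6 = 15 (6 days).
P(N ≥ 17) = 1 − P(N ≤ 16) = 1 − Σ_{j=0}^{16} e^(−μ) μ^j/j! ≈ 0.3359.

0.3359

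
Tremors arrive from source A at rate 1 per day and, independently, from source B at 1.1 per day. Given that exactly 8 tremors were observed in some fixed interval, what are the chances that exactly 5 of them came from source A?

Given the total, each event is independently from source A with probability p = λ_A/(λ_A+λ_B) = 1/2.1 ≈ 0.4762.
So K ~ Binomial(8, 1/2.1): P(K = 5) = C(8,5) · (1/2.1)^5 · (1.1/2.1)^3 ≈ 0.1971.

0.1971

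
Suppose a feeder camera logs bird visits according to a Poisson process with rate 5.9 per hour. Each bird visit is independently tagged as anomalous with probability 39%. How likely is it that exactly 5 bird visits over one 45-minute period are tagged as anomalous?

0.0227

Thinning: the bird visits that are tagged as anomalous themselves form a Poisson process with rate 0.39 × 5.9 = 2.301 per hour.
Over the interval, μ = 2.301 × 0.75 = 1.72575 (a 45-minute period = 0.75 hours).
P(N = 5) = e^(−1.72575) · 1.72575^5/5! ≈ 0.0227.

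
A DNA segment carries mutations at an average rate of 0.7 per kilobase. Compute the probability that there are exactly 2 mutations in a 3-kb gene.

0.2700

Over the interval, μ = 0.7 × 3 = 2.1 (a 3-kb gene = 3 kilobases).
P(N = 2) = e^(−μ) μ^2/2! = e^(−2.1) · 2.1^2/2 ≈ 0.2700.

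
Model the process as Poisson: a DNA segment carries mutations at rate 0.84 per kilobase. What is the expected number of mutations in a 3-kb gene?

E[N] = λt = 0.84 × 3 = 2.52 (a 3-kb gene = 3 kilobases).

2.52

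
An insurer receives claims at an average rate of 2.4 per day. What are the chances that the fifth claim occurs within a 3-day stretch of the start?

0.8445

Over the interval, μ = 2.4 × 3 = 7.2 (a 3-day stretch = 3 days).
The fifth arrival falls in the interval iff at least 5 events occur there: P(S_5 ≤ t) = P(N ≥ 5) = 1 − P(N ≤ 4) ≈ 0.8445.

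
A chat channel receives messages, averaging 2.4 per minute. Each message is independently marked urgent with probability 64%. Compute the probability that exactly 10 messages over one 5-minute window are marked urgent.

Thinning: the messages that are marked urgent themselves form a Poisson process with rate 0.64 × 2.4 = 1.536 per minute.
Over the interval, μ = 1.536 × 5 = 7.68 (a 5-minute window = 5 minutes).
P(N = 10) = e^(−7.68) · 7.68^10/10! ≈ 0.0909.

0.0909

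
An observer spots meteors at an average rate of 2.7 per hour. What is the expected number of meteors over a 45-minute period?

2.025

E[N] = λt = 2.7 × 0.75 = 2.025 (a 45-minute period = 0.75 hours).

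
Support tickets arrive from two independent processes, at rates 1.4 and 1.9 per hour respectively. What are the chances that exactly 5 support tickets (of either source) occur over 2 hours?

Independent Poisson processes superpose: combined rate λ = 1.4 + 1.9 = 3.3 per hour.
Over the interval, μ = 3.3 × 2 = 6.6 (2 hours).
P(N = 5) = e^(−6.6) · 6.6^5/5! ≈ 0.1420.

0.1420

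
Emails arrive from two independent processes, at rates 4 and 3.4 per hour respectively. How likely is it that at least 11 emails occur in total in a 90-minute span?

0.5520

Independent Poisson processes superpose: combined rate λ = 4 + 3.4 = 7.4 per hour.
Over the interval, μ = 7.4 × 1.5 = 11.1 (a 90-minute span = 1.5 hours).
P(N ≥ 11) = 1 − P(N ≤ 10) ≈ 0.5520.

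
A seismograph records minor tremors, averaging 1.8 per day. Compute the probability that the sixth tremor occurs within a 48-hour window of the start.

0.1559

Over the interval, μ = 1.8 × 2 = 3.6 (a 48-hour window = 2 days).
The sixth arrival falls in the interval iff at least 6 events occur there: P(S_6 ≤ t) = P(N ≥ 6) = 1 − P(N ≤ 5) ≈ 0.1559.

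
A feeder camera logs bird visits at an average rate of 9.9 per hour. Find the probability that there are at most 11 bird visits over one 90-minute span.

0.1949

Over the interval, μ = 9.9 × 1.5 = 14.85 (a 90-minute span = 1.5 hours).
P(N ≤ 11) = Σ_{j=0}^{11} e^(−μ) μ^j/j! ≈ 0.1949.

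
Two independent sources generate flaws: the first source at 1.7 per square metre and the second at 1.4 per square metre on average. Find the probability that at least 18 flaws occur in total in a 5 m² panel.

Independent Poisson processes superpose: combined rate λ = 1.7 + 1.4 = 3.1 per square metre.
Over the interval, μ = 3.1 × 5 = 15.5 (a 5 m² panel = 5 square metres).
P(N ≥ 18) = 1 − P(N ≤ 17) ≈ 0.2948.

0.2948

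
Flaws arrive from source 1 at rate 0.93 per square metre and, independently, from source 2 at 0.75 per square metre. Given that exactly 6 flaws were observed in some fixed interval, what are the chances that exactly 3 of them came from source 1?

0.3019

Given the total, each event is independently from source 1 with probability p = λ_1/(λ_1+λ_2) = 0.93/1.68 ≈ 0.5536.
So K ~ Binomial(6, 0.93/1.68): P(K = 3) = C(6,3) · (0.93/1.68)^3 · (0.75/1.68)^3 ≈ 0.3019.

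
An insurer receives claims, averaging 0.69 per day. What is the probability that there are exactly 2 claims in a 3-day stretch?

0.2703

Over the interval, μ = 0.69 × 3 = 2.07 (a 3-day stretch = 3 days).
P(N = 2) = e^(−μ) μ^2/2! = e^(−2.07) · 2.07^2/2 ≈ 0.2703.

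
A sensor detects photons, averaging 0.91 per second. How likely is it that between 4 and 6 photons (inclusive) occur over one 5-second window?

Over the interval, μ = 0.91 × 5 = 4.55 (a 5-second window = 5 seconds).
P(4 ≤ N ≤ 6) = Σ_{j=4}^{6} e^(−4.55) · 4.55^j/j! ≈ 0.4907.

0.4907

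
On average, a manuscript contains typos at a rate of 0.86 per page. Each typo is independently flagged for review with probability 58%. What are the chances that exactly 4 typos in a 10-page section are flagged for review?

Thinning: the typos that are flagged for review themselves form a Poisson process with rate 0.58 × 0.86 = 0.4988 per page.
Over the interval, μ = 0.4988 × 10 = 4.988 (a 10-page section = 10 pages).
P(N = 4) = e^(−4.988) · 4.988^4/4! ≈ 0.1759.

0.1759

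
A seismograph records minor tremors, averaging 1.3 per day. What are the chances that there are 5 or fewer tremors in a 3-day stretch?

Over the interval, μ = 1.3 × 3 = 3.9 (a 3-day stretch = 3 days).
P(N ≤ 5) = Σ_{j=0}^{5} e^(−μ) μ^j/j! ≈ 0.8006.

0.8006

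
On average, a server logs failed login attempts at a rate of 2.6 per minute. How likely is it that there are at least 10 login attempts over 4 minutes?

Over the interval, μ = 2.6 × 4 = 10.4 (4 minutes).
P(N ≥ 10) = 1 − P(N ≤ 9) = 1 − Σ_{j=0}^{9} e^(−μ) μ^j/j! ≈ 0.5910.

0.5910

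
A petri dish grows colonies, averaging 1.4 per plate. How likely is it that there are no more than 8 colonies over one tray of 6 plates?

Over the interval, μ = 1.4 × 6 = 8.4 (a tray of 6 plates = 6 plates).
P(N ≤ 8) = Σ_{j=0}^{8} e^(−μ) μ^j/j! ≈ 0.5369.

0.5369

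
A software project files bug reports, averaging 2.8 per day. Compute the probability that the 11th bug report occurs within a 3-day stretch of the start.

0.2257

Over the interval, μ = 2.8 × 3 = 8.4 (a 3-day stretch = 3 days).
The 11th arrival falls in the interval iff at least 11 events occur there: P(S_11 ≤ t) = P(N ≥ 11) = 1 − P(N ≤ 10) ≈ 0.2257.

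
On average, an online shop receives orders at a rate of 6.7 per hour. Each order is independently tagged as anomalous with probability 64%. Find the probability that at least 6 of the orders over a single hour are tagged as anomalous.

Thinning: the orders that are tagged as anomalous themselves form a Poisson process with rate 0.64 × 6.7 = 4.288 per hour.
So μ = 4.288.
P(N ≥ 6) = 1 − P(N ≤ 5) ≈ 0.2613.

0.2613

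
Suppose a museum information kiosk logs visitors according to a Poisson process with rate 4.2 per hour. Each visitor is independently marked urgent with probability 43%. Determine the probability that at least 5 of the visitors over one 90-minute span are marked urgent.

0.1384

Thinning: the visitors that are marked urgent themselves form a Poisson process with rate 0.43 × 4.2 = 1.806 per hour.
Over the interval, μ = 1.806 × 1.5 = 2.709 (a 90-minute span = 1.5 hours).
P(N ≥ 5) = 1 − P(N ≤ 4) ≈ 0.1384.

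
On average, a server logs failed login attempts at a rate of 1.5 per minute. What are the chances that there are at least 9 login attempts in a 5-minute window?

0.3380

Over the interval, μ = 1.5 × 5 = 7.5 (a 5-minute window = 5 minutes).
P(N ≥ 9) = 1 − P(N ≤ 8) = 1 − Σ_{j=0}^{8} e^(−μ) μ^j/j! ≈ 0.3380.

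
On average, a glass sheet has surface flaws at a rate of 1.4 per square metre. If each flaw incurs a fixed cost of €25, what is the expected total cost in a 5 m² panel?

€175

E[N] = 1.4 × 5 = 7 (a 5 m² panel = 5 square metres); E[cost] = 7 × €25 = €175.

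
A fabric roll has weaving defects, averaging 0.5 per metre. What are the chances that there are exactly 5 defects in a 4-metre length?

0.0361

Over the interval, μ = 0.5 × 4 = 2 (a 4-metre length = 4 metres).
P(N = 5) = e^(−μ) μ^5/5! = e^(−2) · 2^5/120 ≈ 0.0361.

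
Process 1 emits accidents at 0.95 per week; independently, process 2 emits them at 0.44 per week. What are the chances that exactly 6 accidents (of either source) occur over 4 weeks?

Independent Poisson processes superpose: combined rate λ = 0.95 + 0.44 = 1.39 per week.
Over the interval, μ = 1.39 × 4 = 5.56 (4 weeks).
P(N = 6) = e^(−5.56) · 5.56^6/6! ≈ 0.1579.

0.1579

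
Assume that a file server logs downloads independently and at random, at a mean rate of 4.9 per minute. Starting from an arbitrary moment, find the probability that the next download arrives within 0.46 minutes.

Inter-arrival times are exponential with rate λ = 4.9 per minute.
P(T ≤ 0.46) = 1 − e^(−λt) = 1 − e^(−4.9 × 0.46) = 1 − e^(−2.254) ≈ 0.8950.

0.8950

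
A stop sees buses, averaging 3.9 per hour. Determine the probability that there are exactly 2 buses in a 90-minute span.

0.0493

Over the interval, μ = 3.9 × 1.5 = 5.85 (a 90-minute span = 1.5 hours).
P(N = 2) = e^(−μ) μ^2/2! = e^(−5.85) · 5.85^2/2 ≈ 0.0493.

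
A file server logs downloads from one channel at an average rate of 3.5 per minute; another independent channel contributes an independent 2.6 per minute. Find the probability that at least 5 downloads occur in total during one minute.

Independent Poisson processes superpose: combined rate λ = 3.5 + 2.6 = 6.1 per minute.
So μ = 6.1.
P(N ≥ 5) = 1 − P(N ≤ 4) ≈ 0.7281.

0.7281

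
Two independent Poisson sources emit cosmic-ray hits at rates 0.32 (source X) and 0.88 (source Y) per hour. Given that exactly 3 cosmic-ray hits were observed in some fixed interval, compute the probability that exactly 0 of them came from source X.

Given the total, each event is independently from source X with probability p = λ_X/(λ_X+λ_Y) = 0.32/1.2 ≈ 0.2667.
So K ~ Binomial(3, 0.32/1.2): P(K = 0) = C(3,0) · (0.32/1.2)^0 · (0.88/1.2)^3 ≈ 0.3944.

0.3944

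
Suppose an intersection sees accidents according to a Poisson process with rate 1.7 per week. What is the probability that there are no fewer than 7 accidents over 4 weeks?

0.5201

Over the interval, μ = 1.7 × 4 = 6.8 (4 weeks).
P(N ≥ 7) = 1 − P(N ≤ 6) = 1 − Σ_{j=0}^{6} e^(−μ) μ^j/j! ≈ 0.5201.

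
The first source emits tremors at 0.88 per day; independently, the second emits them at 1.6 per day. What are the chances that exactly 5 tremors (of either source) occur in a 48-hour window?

Independent Poisson processes superpose: combined rate λ = 0.88 + 1.6 = 2.48 per day.
Over the interval, μ = 2.48 × 2 = 4.96 (a 48-hour window = 2 days).
P(N = 5) = e^(−4.96) · 4.96^5/5! ≈ 0.1754.

0.1754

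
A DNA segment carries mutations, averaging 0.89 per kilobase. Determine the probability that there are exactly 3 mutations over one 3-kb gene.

Over the interval, μ = 0.89 × 3 = 2.67 (a 3-kb gene = 3 kilobases).
P(N = 3) = e^(−μ) μ^3/3! = e^(−2.67) · 2.67^3/6 ≈ 0.2197.

0.2197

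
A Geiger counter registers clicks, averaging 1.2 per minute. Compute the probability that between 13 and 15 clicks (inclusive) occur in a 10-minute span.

0.2685

Over the interval, μ = 1.2 × 10 = 12 (a 10-minute span = 10 minutes).
P(13 ≤ N ≤ 15) = Σ_{j=13}^{15} e^(−12) · 12^j/j! ≈ 0.2685.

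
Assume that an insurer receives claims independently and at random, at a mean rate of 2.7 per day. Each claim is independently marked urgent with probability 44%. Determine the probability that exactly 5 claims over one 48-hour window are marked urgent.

Thinning: the claims that are marked urgent themselves form a Poisson process with rate 0.44 × 2.7 = 1.188 per day.
Over the interval, μ = 1.188 × 2 = 2.376 (a 48-hour window = 2 days).
P(N = 5) = e^(−2.376) · 2.376^5/5! ≈ 0.0586.

0.0586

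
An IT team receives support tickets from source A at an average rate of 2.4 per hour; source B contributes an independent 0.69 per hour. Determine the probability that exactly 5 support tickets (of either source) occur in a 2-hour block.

0.1555

Independent Poisson processes superpose: combined rate λ = 2.4 + 0.69 = 3.09 per hour.
Over the interval, μ = 3.09 × 2 = 6.18 (a 2-hour block = 2 hours).
P(N = 5) = e^(−6.18) · 6.18^5/5! ≈ 0.1555.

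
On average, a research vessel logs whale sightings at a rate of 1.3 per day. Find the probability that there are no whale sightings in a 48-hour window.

0.0743

Over the interval, μ = 1.3 × 2 = 2.6 (a 48-hour window = 2 days).
P(N = 0) = e^(−μ) μ^0/0! = e^(−2.6) · 2.6^0/1 ≈ 0.0743.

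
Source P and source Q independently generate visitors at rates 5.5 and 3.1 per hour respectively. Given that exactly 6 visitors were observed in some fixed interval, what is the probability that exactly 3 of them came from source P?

Given the total, each event is independently from source P with probability p = λ_P/(λ_P+λ_Q) = 5.5/8.6 ≈ 0.6395.
So K ~ Binomial(6, 5.5/8.6): P(K = 3) = C(6,3) · (5.5/8.6)^3 · (3.1/8.6)^3 ≈ 0.2450.

0.2450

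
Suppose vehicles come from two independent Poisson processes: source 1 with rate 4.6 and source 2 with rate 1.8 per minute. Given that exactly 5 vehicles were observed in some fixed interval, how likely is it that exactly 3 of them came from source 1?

Given the total, each event is independently from source 1 with probability p = λ_1/(λ_1+λ_2) = 4.6/6.4 ≈ 0.7188.
So K ~ Binomial(5, 4.6/6.4): P(K = 3) = C(5,3) · (4.6/6.4)^3 · (1.8/6.4)^2 ≈ 0.2937.

0.2937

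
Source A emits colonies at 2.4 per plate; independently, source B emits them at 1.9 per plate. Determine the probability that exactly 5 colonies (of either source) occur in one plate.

0.1662

Independent Poisson processes superpose: combined rate λ = 2.4 + 1.9 = 4.3 per plate.
So μ = 4.3.
P(N = 5) = e^(−4.3) · 4.3^5/5! ≈ 0.1662.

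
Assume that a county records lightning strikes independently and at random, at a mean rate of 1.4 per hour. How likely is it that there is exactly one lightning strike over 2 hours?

Over the interval, μ = 1.4 × 2 = 2.8 (2 hours).
P(N = 1) = e^(−μ) μ^1/1! = e^(−2.8) · 2.8^1/1 ≈ 0.1703.

0.1703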